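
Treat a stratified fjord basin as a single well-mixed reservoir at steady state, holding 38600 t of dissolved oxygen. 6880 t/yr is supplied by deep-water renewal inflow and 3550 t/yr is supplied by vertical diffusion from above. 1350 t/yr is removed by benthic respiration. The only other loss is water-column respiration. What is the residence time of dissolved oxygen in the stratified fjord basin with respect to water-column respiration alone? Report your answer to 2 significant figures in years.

At steady state ΣF_in = ΣF_out.
ΣF_in = 6880 + 3550 = 10430 t/yr.
Water-column respiration flux = ΣF_in − (1350) = 10430 − 1350 = 9080 t/yr.
τ = M / F = 38600 / 9080 = 4.251 yr.

4.3 yr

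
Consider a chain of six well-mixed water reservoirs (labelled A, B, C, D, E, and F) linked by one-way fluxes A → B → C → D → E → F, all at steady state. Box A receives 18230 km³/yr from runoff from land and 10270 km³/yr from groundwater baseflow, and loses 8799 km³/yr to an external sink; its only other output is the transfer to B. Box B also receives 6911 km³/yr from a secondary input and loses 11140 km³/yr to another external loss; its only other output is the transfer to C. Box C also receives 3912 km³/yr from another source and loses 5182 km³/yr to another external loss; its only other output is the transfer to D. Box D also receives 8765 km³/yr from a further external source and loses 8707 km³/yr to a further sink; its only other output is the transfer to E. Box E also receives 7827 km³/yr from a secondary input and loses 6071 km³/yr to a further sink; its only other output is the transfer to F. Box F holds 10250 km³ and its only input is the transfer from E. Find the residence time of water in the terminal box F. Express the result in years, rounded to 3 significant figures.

Box A: F(A→B) = (18230 + 10270) − 8799 = 19701 km³/yr.
Box B: F(B→C) = (19701 + 6911) − 11140 = 15472 km³/yr.
Box C: F(C→D) = (15472 + 3912) − 5182 = 14202 km³/yr.
Box D: F(D→E) = (14202 + 8765) − 8707 = 14260 km³/yr.
Box E: F(E→F) = (14260 + 7827) − 6071 = 16016 km³/yr.
Box F throughput = its input = 16016 km³/yr; τ = 10250 / 16016 = 0.6400 yr.

0.640 yr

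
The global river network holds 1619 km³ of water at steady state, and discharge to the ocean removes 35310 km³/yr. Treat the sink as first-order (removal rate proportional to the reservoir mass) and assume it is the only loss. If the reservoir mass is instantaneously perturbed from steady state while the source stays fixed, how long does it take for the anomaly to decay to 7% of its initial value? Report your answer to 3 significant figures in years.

For a linear reservoir the anomaly decays as exp(−t/τ) with τ = M/F = 1619/35310 = 0.04585 yr.
exp(−t/τ) = 0.07 ⇒ t = −τ ln(0.07) = 0.04585 × 2.659 = 0.1219 yr.

0.122 yr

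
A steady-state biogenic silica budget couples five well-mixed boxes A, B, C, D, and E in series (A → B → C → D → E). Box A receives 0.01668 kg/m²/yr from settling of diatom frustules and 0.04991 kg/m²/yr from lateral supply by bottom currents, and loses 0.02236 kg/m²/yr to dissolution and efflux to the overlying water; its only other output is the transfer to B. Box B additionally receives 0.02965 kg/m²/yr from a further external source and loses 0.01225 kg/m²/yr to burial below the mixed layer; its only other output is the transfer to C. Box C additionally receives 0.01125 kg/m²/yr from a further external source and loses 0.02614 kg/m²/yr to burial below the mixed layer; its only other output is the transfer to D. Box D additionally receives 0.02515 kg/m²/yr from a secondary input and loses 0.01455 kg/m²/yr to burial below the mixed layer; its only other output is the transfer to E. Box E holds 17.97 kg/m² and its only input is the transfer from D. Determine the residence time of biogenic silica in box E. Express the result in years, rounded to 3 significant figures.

313 yr

Box A: F(A→B) = (0.01668 + 0.04991) − 0.02236 = 0.044230 kg/m²/yr.
Box B: F(B→C) = (0.044230 + 0.02965) − 0.01225 = 0.061630 kg/m²/yr.
Box C: F(C→D) = (0.061630 + 0.01125) − 0.02614 = 0.046740 kg/m²/yr.
Box D: F(D→E) = (0.046740 + 0.02515) − 0.01455 = 0.057340 kg/m²/yr.
Box E throughput = its input = 0.057340 kg/m²/yr; τ = 17.97 / 0.057340 = 313.4 yr.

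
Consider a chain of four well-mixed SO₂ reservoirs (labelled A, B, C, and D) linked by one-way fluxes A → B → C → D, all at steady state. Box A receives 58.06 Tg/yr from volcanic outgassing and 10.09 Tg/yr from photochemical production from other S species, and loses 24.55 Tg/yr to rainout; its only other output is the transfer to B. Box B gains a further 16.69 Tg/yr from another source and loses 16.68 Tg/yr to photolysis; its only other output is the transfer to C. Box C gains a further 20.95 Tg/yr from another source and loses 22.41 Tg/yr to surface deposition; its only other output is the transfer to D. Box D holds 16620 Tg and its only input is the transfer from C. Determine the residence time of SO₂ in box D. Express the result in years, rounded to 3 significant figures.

394 yr

Box A: F(A→B) = (58.06 + 10.09) − 24.55 = 43.600 Tg/yr.
Box B: F(B→C) = (43.600 + 16.69) − 16.68 = 43.610 Tg/yr.
Box C: F(C→D) = (43.610 + 20.95) − 22.41 = 42.150 Tg/yr.
Box D throughput = its input = 42.150 Tg/yr; τ = 16620 / 42.150 = 394.3 yr.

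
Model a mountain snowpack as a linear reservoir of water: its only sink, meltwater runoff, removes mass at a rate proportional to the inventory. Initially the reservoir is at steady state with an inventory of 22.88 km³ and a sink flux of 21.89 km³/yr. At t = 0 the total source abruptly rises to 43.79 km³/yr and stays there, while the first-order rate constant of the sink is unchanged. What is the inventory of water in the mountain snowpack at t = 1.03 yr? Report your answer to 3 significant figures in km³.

37.2 km³

The sink rate constant is k = F₀/M₀ = 21.89/22.88 = 0.9567 yr⁻¹.
Solving dM/dt = F₁ − kM with M(0) = M₀ gives M(t) = F₁/k + (M₀ − F₁/k)·e^(−kt).
F₁/k = 43.79/0.9567 = 45.770 km³; kt = 0.9567 × 1.03 = 0.9854, e^(−kt) = 0.3733.
M(1.03) = 45.770 + (22.88 − 45.770) × 0.3733 = 45.770 − 8.544 = 37.226 km³.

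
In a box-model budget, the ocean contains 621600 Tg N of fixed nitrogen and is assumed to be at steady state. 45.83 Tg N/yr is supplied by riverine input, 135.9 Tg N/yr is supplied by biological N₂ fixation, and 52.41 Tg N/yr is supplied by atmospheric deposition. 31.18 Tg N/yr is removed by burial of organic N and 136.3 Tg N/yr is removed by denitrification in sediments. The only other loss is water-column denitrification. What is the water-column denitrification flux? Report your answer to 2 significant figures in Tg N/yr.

67 Tg N/yr

At steady state ΣF_in = ΣF_out.
ΣF_in = 45.83 + 135.9 + 52.41 = 234.14 Tg N/yr.
Water-column denitrification flux = ΣF_in − (31.18 + 136.3) = 234.14 − 167.5 = 66.66 Tg N/yr.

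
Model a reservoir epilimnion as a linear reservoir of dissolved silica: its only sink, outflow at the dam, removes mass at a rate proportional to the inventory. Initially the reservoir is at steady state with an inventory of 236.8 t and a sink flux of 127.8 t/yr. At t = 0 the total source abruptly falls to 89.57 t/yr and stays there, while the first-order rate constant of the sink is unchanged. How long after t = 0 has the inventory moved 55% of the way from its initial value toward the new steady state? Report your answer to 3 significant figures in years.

1.48 yr

τ = M₀/F₀ = 236.8/127.8 = 1.853 yr.
The remaining gap fraction is e^(−t/τ); 55% covered ⇒ e^(−t/τ) = 0.450.
t = −τ ln(0.450) = 1.853 × 0.7985 = 1.480 yr.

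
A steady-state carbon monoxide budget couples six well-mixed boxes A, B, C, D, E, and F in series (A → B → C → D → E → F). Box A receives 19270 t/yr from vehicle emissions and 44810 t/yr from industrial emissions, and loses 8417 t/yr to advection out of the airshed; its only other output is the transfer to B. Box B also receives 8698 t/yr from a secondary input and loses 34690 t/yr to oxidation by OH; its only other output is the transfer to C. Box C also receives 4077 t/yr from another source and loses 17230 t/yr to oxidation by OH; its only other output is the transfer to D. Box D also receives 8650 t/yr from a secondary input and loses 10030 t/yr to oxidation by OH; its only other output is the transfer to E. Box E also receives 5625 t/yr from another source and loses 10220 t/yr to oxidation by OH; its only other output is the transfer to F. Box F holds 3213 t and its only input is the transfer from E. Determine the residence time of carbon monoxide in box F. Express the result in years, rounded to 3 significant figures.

0.305 yr

Box A: F(A→B) = (19270 + 44810) − 8417 = 55663 t/yr.
Box B: F(B→C) = (55663 + 8698) − 34690 = 29671 t/yr.
Box C: F(C→D) = (29671 + 4077) − 17230 = 16518 t/yr.
Box D: F(D→E) = (16518 + 8650) − 10030 = 15138 t/yr.
Box E: F(E→F) = (15138 + 5625) − 10220 = 10543 t/yr.
Box F throughput = its input = 10543 t/yr; τ = 3213 / 10543 = 0.3048 yr.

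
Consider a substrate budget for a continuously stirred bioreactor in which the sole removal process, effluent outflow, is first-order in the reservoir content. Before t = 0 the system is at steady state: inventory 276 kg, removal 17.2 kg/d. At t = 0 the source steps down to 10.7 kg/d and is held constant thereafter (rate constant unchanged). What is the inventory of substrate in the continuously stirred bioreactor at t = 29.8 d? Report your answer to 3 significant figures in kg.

Residence time τ = M₀/F₀ = 16.05 d. The eventual steady state is M_∞ = M₀·(F₁/F₀) = 276 × 10.7/17.2 = 171.70 kg.
The anomaly ΔM(t) = M(t) − M_∞ decays as ΔM₀·e^(−t/τ) with ΔM₀ = 276 − 171.70 = 104.3 kg.
At t = 29.8 d, e^(−t/τ) = e^(−1.857) = 0.1561, so ΔM = 16.28 kg and M = 171.70 + 16.28 = 187.98 kg.

188 kg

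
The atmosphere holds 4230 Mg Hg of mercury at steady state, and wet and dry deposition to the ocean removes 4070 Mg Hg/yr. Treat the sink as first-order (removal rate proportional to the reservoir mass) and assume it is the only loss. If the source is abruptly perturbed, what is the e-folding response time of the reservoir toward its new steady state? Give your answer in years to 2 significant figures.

1.0 yr

For a linear reservoir the response time equals the residence time τ = M/F.
τ = 4230 / 4070 = 1.039 yr.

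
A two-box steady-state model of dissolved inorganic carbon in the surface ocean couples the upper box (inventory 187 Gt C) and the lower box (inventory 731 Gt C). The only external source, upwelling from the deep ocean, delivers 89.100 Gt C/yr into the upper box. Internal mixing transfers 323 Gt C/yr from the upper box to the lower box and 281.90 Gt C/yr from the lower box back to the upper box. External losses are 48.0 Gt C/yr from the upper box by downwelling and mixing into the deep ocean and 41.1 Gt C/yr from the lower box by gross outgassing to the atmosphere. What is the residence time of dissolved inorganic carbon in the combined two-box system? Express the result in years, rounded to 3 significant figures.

10.3 yr

Residence time in the combined system uses the total inventory and the total *external* removal — internal exchanges between the two boxes cancel.
M_total = 187 + 731 = 918.00 Gt C.
ΣF_external_out = 48.0 + 41.1 = 89.100 Gt C/yr.
τ = M_total / ΣF_ext = 918.00 / 89.100 = 10.30 yr.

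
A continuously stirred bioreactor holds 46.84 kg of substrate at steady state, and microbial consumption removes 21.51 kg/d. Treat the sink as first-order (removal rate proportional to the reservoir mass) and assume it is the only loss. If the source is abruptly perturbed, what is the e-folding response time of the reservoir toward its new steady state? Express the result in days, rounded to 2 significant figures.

For a linear reservoir the response time equals the residence time τ = M/F.
τ = 46.84 / 21.51 = 2.178 d.

2.2 d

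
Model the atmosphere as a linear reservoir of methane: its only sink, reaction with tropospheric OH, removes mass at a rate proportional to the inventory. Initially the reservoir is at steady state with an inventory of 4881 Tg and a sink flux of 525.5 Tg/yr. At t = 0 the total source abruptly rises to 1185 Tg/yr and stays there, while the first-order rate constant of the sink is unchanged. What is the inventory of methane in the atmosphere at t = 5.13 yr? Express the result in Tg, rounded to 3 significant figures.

7480 Tg

The sink rate constant is k = F₀/M₀ = 525.5/4881 = 0.1077 yr⁻¹.
Solving dM/dt = F₁ − kM with M(0) = M₀ gives M(t) = F₁/k + (M₀ − F₁/k)·e^(−kt).
F₁/k = 1185/0.1077 = 11007 Tg; kt = 0.1077 × 5.13 = 0.5523, e^(−kt) = 0.5756.
M(5.13) = 11007 + (4881 − 11007) × 0.5756 = 11007 − 3526 = 7480.6 Tg.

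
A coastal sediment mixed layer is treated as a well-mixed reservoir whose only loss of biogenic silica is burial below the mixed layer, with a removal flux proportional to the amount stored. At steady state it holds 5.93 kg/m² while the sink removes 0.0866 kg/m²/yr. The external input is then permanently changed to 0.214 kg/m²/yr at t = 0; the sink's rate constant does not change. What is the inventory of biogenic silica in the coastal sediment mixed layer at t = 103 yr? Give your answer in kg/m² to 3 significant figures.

12.7 kg/m²

Residence time τ = M₀/F₀ = 68.48 yr. The eventual steady state is M_∞ = M₀·(F₁/F₀) = 5.93 × 0.214/0.0866 = 14.654 kg/m².
The anomaly ΔM(t) = M(t) − M_∞ decays as ΔM₀·e^(−t/τ) with ΔM₀ = 5.93 − 14.654 = −8.724 kg/m².
At t = 103 yr, e^(−t/τ) = e^(−1.504) = 0.2222, so ΔM = −1.938 kg/m² and M = 14.654 − 1.938 = 12.715 kg/m².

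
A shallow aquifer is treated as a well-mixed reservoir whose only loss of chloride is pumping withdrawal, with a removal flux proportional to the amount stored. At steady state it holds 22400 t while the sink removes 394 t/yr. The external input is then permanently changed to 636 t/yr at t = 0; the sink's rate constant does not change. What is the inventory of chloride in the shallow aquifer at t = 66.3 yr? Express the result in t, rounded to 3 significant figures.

31900 t

Residence time τ = M₀/F₀ = 56.85 yr. The eventual steady state is M_∞ = M₀·(F₁/F₀) = 22400 × 636/394 = 36158 t.
The anomaly ΔM(t) = M(t) − M_∞ decays as ΔM₀·e^(−t/τ) with ΔM₀ = 22400 − 36158 = −13760 t.
At t = 66.3 yr, e^(−t/τ) = e^(−1.166) = 0.3116, so ΔM = −4287 t and M = 36158 − 4287 = 31872 t.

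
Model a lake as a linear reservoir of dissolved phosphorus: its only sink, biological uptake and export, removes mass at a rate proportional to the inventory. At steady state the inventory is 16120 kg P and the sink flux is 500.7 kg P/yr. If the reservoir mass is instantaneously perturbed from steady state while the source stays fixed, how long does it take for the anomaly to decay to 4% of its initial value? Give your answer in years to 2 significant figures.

100 yr

For a linear reservoir the anomaly decays as exp(−t/τ) with τ = M/F = 16120/500.7 = 32.19 yr.
exp(−t/τ) = 0.04 ⇒ t = −τ ln(0.04) = 32.19 × 3.219 = 103.6 yr.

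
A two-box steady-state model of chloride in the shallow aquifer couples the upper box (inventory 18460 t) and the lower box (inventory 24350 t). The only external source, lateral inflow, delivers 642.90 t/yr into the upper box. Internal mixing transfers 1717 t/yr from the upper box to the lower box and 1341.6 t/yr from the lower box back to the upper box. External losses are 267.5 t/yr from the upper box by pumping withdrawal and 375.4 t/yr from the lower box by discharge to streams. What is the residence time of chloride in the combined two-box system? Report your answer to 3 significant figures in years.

For the system as a whole, the A↔B exchange is internal and contributes nothing to the throughput; only the external sinks remove mass.
M_total = 18460 + 24350 = 42810 t.
ΣF_external_out = 267.5 + 375.4 = 642.90 t/yr.
τ = M_total / ΣF_ext = 42810 / 642.90 = 66.59 yr.

66.6 yr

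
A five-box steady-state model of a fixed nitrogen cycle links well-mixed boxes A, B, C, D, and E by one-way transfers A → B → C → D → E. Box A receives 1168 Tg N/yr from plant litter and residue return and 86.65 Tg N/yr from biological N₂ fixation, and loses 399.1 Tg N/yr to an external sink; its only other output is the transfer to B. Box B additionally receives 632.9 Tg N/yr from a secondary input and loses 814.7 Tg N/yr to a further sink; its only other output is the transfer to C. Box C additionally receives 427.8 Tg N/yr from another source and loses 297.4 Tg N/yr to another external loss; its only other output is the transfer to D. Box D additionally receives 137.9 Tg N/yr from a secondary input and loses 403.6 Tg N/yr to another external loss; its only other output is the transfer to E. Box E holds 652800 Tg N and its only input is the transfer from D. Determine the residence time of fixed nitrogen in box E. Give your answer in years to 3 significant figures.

Box A: F(A→B) = (1168 + 86.65) − 399.1 = 855.55 Tg N/yr.
Box B: F(B→C) = (855.55 + 632.9) − 814.7 = 673.75 Tg N/yr.
Box C: F(C→D) = (673.75 + 427.8) − 297.4 = 804.15 Tg N/yr.
Box D: F(D→E) = (804.15 + 137.9) − 403.6 = 538.45 Tg N/yr.
Box E throughput = its input = 538.45 Tg N/yr; τ = 652800 / 538.45 = 1212 yr.

1210 yr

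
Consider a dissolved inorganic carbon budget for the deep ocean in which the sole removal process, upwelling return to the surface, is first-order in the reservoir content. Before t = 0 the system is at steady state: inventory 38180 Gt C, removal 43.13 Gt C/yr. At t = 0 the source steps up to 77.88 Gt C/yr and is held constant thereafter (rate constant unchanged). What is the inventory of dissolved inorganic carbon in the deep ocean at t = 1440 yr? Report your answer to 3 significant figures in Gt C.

62900 Gt C

Residence time τ = M₀/F₀ = 885.2 yr. The eventual steady state is M_∞ = M₀·(F₁/F₀) = 38180 × 77.88/43.13 = 68942 Gt C.
The anomaly ΔM(t) = M(t) − M_∞ decays as ΔM₀·e^(−t/τ) with ΔM₀ = 38180 − 68942 = −30760 Gt C.
At t = 1440 yr, e^(−t/τ) = e^(−1.627) = 0.1966, so ΔM = −6047 Gt C and M = 68942 − 6047 = 62895 Gt C.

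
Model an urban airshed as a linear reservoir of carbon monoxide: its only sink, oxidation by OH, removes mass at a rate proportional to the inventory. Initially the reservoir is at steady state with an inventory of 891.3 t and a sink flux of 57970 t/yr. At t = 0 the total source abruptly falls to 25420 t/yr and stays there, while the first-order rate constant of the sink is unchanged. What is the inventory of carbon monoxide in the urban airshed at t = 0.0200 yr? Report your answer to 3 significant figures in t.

527 t

τ = M₀/F₀ = 891.3/57970 = 0.01538 yr; rate constant k = 1/τ.
New steady state M_∞ = F₁/k = F₁·τ = 25420 × 0.01538 = 390.84 t.
M(t) = M_∞ + (M₀ − M_∞)·e^(−t/τ); t/τ = 0.0200/0.01538 = 1.301, so e^(−t/τ) = 0.2723.
M(t) = 390.84 + 500.5 × 0.2723 = 527.12 t.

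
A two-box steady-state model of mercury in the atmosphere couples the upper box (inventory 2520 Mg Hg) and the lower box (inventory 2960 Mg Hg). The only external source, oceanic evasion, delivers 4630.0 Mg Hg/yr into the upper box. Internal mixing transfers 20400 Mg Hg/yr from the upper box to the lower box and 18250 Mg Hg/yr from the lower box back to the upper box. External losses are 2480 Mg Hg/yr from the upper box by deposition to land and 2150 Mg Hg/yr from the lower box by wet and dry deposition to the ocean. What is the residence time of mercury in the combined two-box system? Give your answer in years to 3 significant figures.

For the system as a whole, the A↔B exchange is internal and contributes nothing to the throughput; only the external sinks remove mass.
M_total = 2520 + 2960 = 5480.0 Mg Hg.
ΣF_external_out = 2480 + 2150 = 4630.0 Mg Hg/yr.
τ = M_total / ΣF_ext = 5480.0 / 4630.0 = 1.184 yr.

1.18 yr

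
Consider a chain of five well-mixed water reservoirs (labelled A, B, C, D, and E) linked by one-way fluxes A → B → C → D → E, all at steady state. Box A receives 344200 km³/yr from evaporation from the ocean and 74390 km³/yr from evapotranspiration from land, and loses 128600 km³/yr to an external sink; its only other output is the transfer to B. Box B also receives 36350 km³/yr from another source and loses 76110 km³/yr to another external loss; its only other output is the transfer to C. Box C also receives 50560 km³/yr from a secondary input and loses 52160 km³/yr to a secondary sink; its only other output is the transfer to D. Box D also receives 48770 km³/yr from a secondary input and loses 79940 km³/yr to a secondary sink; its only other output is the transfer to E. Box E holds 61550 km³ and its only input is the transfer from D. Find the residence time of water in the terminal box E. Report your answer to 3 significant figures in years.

0.283 yr

Box A: F(A→B) = (344200 + 74390) − 128600 = 289990 km³/yr.
Box B: F(B→C) = (289990 + 36350) − 76110 = 250230 km³/yr.
Box C: F(C→D) = (250230 + 50560) − 52160 = 248630 km³/yr.
Box D: F(D→E) = (248630 + 48770) − 79940 = 217460 km³/yr.
Box E throughput = its input = 217460 km³/yr; τ = 61550 / 217460 = 0.2830 yr.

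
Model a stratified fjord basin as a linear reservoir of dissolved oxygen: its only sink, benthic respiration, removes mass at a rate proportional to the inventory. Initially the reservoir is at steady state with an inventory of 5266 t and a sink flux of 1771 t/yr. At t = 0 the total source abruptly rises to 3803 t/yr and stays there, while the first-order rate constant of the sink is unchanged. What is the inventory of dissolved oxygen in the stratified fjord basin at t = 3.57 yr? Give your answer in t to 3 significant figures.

9490 t

The sink rate constant is k = F₀/M₀ = 1771/5266 = 0.3363 yr⁻¹.
Solving dM/dt = F₁ − kM with M(0) = M₀ gives M(t) = F₁/k + (M₀ − F₁/k)·e^(−kt).
F₁/k = 3803/0.3363 = 11308 t; kt = 0.3363 × 3.57 = 1.201, e^(−kt) = 0.3010.
M(3.57) = 11308 + (5266 − 11308) × 0.3010 = 11308 − 1819 = 9489.4 t.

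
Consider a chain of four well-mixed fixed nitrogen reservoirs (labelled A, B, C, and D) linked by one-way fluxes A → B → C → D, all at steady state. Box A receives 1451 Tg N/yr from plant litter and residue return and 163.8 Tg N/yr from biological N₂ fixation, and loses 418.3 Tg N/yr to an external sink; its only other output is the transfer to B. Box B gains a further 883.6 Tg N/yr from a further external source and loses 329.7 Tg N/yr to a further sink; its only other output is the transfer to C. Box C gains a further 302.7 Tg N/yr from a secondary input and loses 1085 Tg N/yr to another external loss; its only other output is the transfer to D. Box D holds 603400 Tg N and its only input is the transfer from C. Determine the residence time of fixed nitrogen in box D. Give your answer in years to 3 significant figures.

623 yr

Box A: F(A→B) = (1451 + 163.8) − 418.3 = 1196.5 Tg N/yr.
Box B: F(B→C) = (1196.5 + 883.6) − 329.7 = 1750.4 Tg N/yr.
Box C: F(C→D) = (1750.4 + 302.7) − 1085 = 968.10 Tg N/yr.
Box D throughput = its input = 968.10 Tg N/yr; τ = 603400 / 968.10 = 623.3 yr.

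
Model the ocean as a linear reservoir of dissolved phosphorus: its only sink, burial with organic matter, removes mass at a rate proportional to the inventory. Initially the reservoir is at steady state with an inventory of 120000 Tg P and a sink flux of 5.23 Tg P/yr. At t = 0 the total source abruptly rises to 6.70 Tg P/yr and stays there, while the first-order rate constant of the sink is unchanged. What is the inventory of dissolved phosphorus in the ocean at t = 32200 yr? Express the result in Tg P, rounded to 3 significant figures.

145000 Tg P

The sink rate constant is k = F₀/M₀ = 5.23/120000 = 4.358×10^-5 yr⁻¹.
Solving dM/dt = F₁ − kM with M(0) = M₀ gives M(t) = F₁/k + (M₀ − F₁/k)·e^(−kt).
F₁/k = 6.70/4.358×10^-5 = 153730 Tg P; kt = 4.358×10^-5 × 32200 = 1.403, e^(−kt) = 0.2458.
M(32200) = 153730 + (120000 − 153730) × 0.2458 = 153730 − 8289 = 145440 Tg P.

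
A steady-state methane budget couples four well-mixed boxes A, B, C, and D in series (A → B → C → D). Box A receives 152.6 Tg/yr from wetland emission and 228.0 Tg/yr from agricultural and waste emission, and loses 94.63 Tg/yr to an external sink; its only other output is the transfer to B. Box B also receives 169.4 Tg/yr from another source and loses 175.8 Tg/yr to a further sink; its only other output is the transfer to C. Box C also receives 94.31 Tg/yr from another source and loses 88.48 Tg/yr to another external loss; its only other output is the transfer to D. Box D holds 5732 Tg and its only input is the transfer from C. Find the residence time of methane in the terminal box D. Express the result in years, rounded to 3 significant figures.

Box A: F(A→B) = (152.6 + 228.0) − 94.63 = 285.97 Tg/yr.
Box B: F(B→C) = (285.97 + 169.4) − 175.8 = 279.57 Tg/yr.
Box C: F(C→D) = (279.57 + 94.31) − 88.48 = 285.40 Tg/yr.
Box D throughput = its input = 285.40 Tg/yr; τ = 5732 / 285.40 = 20.08 yr.

20.1 yr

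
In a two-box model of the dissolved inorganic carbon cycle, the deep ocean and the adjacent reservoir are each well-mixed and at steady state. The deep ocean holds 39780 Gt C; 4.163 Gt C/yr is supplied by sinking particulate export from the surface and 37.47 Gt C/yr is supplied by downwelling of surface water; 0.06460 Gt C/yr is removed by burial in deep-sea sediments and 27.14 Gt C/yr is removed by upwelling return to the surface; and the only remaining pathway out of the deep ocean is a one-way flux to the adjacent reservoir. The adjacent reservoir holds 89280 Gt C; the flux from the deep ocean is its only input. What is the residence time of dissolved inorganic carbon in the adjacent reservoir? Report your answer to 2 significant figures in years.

6200 yr

Balance the deep ocean: ΣF_in = 4.163 + 37.47 = 41.633 Gt C/yr.
Flux to the adjacent reservoir = ΣF_in − (0.06460 + 27.14) = 14.428 Gt C/yr.
At steady state the output of the adjacent reservoir equals its input, 14.428 Gt C/yr.
τ = M / F = 89280 / 14.428 = 6188 yr.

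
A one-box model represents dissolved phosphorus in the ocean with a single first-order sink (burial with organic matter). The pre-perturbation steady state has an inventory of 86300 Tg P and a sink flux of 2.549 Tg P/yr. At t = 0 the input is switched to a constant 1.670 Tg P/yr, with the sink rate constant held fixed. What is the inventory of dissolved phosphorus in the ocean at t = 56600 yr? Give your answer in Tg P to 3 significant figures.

62100 Tg P

The sink rate constant is k = F₀/M₀ = 2.549/86300 = 2.954×10^-5 yr⁻¹.
Solving dM/dt = F₁ − kM with M(0) = M₀ gives M(t) = F₁/k + (M₀ − F₁/k)·e^(−kt).
F₁/k = 1.670/2.954×10^-5 = 56540 Tg P; kt = 2.954×10^-5 × 56600 = 1.672, e^(−kt) = 0.1879.
M(56600) = 56540 + (86300 − 56540) × 0.1879 = 56540 + 5592 = 62133 Tg P.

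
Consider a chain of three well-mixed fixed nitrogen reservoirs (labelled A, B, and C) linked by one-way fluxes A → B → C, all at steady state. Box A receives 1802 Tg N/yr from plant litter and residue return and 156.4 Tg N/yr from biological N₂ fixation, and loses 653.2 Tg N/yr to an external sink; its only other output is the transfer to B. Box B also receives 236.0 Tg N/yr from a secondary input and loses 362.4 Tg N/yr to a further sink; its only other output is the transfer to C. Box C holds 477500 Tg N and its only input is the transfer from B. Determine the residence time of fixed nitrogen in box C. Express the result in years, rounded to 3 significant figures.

Box A: F(A→B) = (1802 + 156.4) − 653.2 = 1305.2 Tg N/yr.
Box B: F(B→C) = (1305.2 + 236.0) − 362.4 = 1178.8 Tg N/yr.
Box C throughput = its input = 1178.8 Tg N/yr; τ = 477500 / 1178.8 = 405.1 yr.

405 yr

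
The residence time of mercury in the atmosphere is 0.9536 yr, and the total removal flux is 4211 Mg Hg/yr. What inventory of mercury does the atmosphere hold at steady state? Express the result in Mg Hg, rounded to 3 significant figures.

4020 Mg Hg

τ = M/F ⇒ M = τ × F = 0.9536 × 4211 = 4016 Mg Hg.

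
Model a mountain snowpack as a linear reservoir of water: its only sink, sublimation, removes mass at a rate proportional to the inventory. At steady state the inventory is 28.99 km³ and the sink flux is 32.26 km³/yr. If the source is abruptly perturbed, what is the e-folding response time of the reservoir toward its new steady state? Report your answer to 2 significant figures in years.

0.90 yr

For a linear reservoir the response time equals the residence time τ = M/F.
τ = 28.99 / 32.26 = 0.8986 yr.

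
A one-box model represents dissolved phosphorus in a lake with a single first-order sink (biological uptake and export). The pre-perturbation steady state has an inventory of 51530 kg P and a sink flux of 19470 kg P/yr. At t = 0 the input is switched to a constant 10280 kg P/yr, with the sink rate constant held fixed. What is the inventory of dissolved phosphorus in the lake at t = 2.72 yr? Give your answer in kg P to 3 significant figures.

Residence time τ = M₀/F₀ = 2.647 yr. The eventual steady state is M_∞ = M₀·(F₁/F₀) = 51530 × 10280/19470 = 27207 kg P.
The anomaly ΔM(t) = M(t) − M_∞ decays as ΔM₀·e^(−t/τ) with ΔM₀ = 51530 − 27207 = 24320 kg P.
At t = 2.72 yr, e^(−t/τ) = e^(−1.028) = 0.3578, so ΔM = 8703 kg P and M = 27207 + 8703 = 35911 kg P.

35900 kg P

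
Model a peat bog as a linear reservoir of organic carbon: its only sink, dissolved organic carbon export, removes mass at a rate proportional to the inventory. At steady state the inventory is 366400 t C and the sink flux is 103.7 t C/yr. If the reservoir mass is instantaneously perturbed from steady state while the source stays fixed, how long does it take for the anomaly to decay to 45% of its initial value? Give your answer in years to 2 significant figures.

For a linear reservoir the anomaly decays as exp(−t/τ) with τ = M/F = 366400/103.7 = 3533 yr.
exp(−t/τ) = 0.45 ⇒ t = −τ ln(0.45) = 3533 × 0.7985 = 2821 yr.

2800 yr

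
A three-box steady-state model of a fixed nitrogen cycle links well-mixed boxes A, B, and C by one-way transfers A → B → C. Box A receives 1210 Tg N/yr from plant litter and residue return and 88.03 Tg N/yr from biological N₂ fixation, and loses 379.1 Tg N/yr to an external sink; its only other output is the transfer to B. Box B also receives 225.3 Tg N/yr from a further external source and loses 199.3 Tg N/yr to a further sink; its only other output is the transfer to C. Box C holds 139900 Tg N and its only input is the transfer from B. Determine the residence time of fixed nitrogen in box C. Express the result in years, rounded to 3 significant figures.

148 yr

Box A: F(A→B) = (1210 + 88.03) − 379.1 = 918.93 Tg N/yr.
Box B: F(B→C) = (918.93 + 225.3) − 199.3 = 944.93 Tg N/yr.
Box C throughput = its input = 944.93 Tg N/yr; τ = 139900 / 944.93 = 148.1 yr.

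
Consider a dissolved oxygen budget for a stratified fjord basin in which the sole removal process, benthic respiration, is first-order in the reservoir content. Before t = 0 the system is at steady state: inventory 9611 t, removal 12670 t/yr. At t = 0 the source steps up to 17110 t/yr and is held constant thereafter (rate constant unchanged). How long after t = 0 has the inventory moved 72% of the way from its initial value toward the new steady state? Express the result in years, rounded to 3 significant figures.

0.966 yr

τ = M₀/F₀ = 9611/12670 = 0.7586 yr.
The remaining gap fraction is e^(−t/τ); 72% covered ⇒ e^(−t/τ) = 0.280.
t = −τ ln(0.280) = 0.7586 × 1.273 = 0.9656 yr.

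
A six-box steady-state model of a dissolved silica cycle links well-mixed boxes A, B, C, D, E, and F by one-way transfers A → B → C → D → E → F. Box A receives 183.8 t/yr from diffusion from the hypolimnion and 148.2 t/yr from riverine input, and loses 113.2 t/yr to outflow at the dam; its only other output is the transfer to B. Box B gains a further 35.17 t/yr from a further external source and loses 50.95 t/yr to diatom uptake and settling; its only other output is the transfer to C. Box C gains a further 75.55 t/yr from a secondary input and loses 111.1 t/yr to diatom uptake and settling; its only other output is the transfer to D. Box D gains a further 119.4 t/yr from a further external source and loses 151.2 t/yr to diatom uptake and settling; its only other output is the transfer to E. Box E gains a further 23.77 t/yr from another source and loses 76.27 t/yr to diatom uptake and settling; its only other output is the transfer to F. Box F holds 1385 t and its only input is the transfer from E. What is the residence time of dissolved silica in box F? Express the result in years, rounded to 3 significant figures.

Box A: F(A→B) = (183.8 + 148.2) − 113.2 = 218.80 t/yr.
Box B: F(B→C) = (218.80 + 35.17) − 50.95 = 203.02 t/yr.
Box C: F(C→D) = (203.02 + 75.55) − 111.1 = 167.47 t/yr.
Box D: F(D→E) = (167.47 + 119.4) − 151.2 = 135.67 t/yr.
Box E: F(E→F) = (135.67 + 23.77) − 76.27 = 83.170 t/yr.
Box F throughput = its input = 83.170 t/yr; τ = 1385 / 83.170 = 16.65 yr.

16.7 yr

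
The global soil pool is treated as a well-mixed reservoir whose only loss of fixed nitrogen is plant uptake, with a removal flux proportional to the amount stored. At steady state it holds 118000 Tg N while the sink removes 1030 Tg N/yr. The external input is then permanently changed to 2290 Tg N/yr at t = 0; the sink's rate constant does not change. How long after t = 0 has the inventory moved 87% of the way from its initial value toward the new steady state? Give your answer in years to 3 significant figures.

234 yr

τ = M₀/F₀ = 118000/1030 = 114.6 yr.
The remaining gap fraction is e^(−t/τ); 87% covered ⇒ e^(−t/τ) = 0.130.
t = −τ ln(0.130) = 114.6 × 2.040 = 233.7 yr.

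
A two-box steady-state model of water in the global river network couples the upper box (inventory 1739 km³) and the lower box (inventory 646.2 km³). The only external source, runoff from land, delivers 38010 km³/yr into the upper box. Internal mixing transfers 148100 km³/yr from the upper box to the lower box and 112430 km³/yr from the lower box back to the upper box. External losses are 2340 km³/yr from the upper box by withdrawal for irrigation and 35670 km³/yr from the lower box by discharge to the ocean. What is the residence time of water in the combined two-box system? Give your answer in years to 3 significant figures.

Residence time in the combined system uses the total inventory and the total *external* removal — internal exchanges between the two boxes cancel.
M_total = 1739 + 646.2 = 2385.2 km³.
ΣF_external_out = 2340 + 35670 = 38010 km³/yr.
τ = M_total / ΣF_ext = 2385.2 / 38010 = 0.06275 yr.

0.0628 yr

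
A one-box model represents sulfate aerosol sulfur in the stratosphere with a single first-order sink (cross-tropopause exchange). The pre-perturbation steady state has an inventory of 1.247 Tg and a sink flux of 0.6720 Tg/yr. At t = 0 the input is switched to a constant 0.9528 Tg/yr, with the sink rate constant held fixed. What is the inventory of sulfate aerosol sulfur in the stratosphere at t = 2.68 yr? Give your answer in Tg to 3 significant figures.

1.65 Tg

The sink rate constant is k = F₀/M₀ = 0.6720/1.247 = 0.5389 yr⁻¹.
Solving dM/dt = F₁ − kM with M(0) = M₀ gives M(t) = F₁/k + (M₀ − F₁/k)·e^(−kt).
F₁/k = 0.9528/0.5389 = 1.7681 Tg; kt = 0.5389 × 2.68 = 1.444, e^(−kt) = 0.2359.
M(2.68) = 1.7681 + (1.247 − 1.7681) × 0.2359 = 1.7681 − 0.1229 = 1.6451 Tg.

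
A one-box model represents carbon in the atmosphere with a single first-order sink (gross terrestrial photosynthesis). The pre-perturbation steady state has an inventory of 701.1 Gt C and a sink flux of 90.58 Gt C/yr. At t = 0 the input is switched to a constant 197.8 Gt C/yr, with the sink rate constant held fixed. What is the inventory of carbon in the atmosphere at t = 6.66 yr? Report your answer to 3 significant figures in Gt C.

τ = M₀/F₀ = 701.1/90.58 = 7.740 yr; rate constant k = 1/τ.
New steady state M_∞ = F₁/k = F₁·τ = 197.8 × 7.740 = 1531.0 Gt C.
M(t) = M_∞ + (M₀ − M_∞)·e^(−t/τ); t/τ = 6.66/7.740 = 0.8605, so e^(−t/τ) = 0.4230.
M(t) = 1531.0 − 829.9 × 0.4230 = 1180.0 Gt C.

1180 Gt C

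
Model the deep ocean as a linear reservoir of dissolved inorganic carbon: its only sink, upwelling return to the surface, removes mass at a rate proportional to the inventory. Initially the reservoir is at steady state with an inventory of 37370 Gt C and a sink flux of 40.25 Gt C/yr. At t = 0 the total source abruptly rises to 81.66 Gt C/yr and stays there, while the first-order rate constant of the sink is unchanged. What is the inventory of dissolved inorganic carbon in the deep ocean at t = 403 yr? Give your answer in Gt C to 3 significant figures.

Residence time τ = M₀/F₀ = 928.4 yr. The eventual steady state is M_∞ = M₀·(F₁/F₀) = 37370 × 81.66/40.25 = 75817 Gt C.
The anomaly ΔM(t) = M(t) − M_∞ decays as ΔM₀·e^(−t/τ) with ΔM₀ = 37370 − 75817 = −38450 Gt C.
At t = 403 yr, e^(−t/τ) = e^(−0.4341) = 0.6479, so ΔM = −24910 Gt C and M = 75817 − 24910 = 50908 Gt C.

50900 Gt C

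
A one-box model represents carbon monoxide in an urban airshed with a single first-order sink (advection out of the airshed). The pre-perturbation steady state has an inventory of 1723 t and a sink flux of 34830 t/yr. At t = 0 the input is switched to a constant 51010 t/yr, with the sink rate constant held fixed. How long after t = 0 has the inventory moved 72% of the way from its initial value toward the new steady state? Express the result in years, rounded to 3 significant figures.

0.0630 yr

τ = M₀/F₀ = 1723/34830 = 0.04947 yr.
The remaining gap fraction is e^(−t/τ); 72% covered ⇒ e^(−t/τ) = 0.280.
t = −τ ln(0.280) = 0.04947 × 1.273 = 0.06297 yr.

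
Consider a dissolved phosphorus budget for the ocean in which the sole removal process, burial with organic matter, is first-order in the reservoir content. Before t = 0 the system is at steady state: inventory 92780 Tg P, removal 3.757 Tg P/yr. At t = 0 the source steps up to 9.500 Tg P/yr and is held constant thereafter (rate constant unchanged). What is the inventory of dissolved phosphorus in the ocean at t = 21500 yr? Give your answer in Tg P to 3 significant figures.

The sink rate constant is k = F₀/M₀ = 3.757/92780 = 4.049×10^-5 yr⁻¹.
Solving dM/dt = F₁ − kM with M(0) = M₀ gives M(t) = F₁/k + (M₀ − F₁/k)·e^(−kt).
F₁/k = 9.500/4.049×10^-5 = 234600 Tg P; kt = 4.049×10^-5 × 21500 = 0.8706, e^(−kt) = 0.4187.
M(21500) = 234600 + (92780 − 234600) × 0.4187 = 234600 − 59380 = 175220 Tg P.

175000 Tg P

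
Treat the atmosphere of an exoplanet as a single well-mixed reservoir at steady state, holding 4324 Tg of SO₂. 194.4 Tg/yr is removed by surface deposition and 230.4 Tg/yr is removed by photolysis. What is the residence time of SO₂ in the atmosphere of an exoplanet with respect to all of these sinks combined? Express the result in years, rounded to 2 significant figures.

10 yr

Total removal flux = 194.4 + 230.4 = 424.80 Tg/yr.
τ = M / ΣF_out = 4324 / 424.80 = 10.18 yr.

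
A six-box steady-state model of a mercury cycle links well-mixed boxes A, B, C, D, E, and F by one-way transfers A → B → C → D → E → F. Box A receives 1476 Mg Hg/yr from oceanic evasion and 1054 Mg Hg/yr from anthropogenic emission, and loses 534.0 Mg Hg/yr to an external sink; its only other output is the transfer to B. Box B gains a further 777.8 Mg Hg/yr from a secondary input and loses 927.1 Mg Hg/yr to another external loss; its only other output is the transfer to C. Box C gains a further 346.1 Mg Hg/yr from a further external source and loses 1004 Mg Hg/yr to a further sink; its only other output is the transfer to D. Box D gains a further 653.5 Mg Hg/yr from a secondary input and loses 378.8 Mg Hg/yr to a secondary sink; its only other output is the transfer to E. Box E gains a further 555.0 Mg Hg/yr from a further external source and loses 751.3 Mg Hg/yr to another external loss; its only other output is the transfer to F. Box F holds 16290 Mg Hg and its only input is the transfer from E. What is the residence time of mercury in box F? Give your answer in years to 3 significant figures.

Box A: F(A→B) = (1476 + 1054) − 534.0 = 1996.0 Mg Hg/yr.
Box B: F(B→C) = (1996.0 + 777.8) − 927.1 = 1846.7 Mg Hg/yr.
Box C: F(C→D) = (1846.7 + 346.1) − 1004 = 1188.8 Mg Hg/yr.
Box D: F(D→E) = (1188.8 + 653.5) − 378.8 = 1463.5 Mg Hg/yr.
Box E: F(E→F) = (1463.5 + 555.0) − 751.3 = 1267.2 Mg Hg/yr.
Box F throughput = its input = 1267.2 Mg Hg/yr; τ = 16290 / 1267.2 = 12.86 yr.

12.9 yr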